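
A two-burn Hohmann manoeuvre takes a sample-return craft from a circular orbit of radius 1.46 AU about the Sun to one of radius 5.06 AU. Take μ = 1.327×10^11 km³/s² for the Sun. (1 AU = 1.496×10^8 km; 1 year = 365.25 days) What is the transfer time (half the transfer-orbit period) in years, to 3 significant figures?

In km: r₁ = 1.46 × 1.496×10^8 = 2.18416×10^8 km; r₂ = 5.06 × 1.496×10^8 = 7.56976×10^8 km.
Semi-major axis of the transfer orbit: a_t = (2.18416×10^8 + 7.56976×10^8)/2 = 4.87696×10^8 km.
Transfer time t = π√(a_t³/μ) = π√((4.87696×10^8)³ / 1.327×10^11) = 9.288×10^7 s.
Converting: 9.288×10^7 s ÷ 3.15576×10^7 s/year (365.25 × 86400) = 2.94 years.

t = 2.94 years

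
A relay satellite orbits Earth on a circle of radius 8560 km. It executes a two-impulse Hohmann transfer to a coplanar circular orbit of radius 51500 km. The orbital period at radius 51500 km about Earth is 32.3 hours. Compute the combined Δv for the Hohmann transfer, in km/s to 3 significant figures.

From Kepler's third law T² = 4π²r³/μ at r = 51500 km, T = 32.3 hours = 32.3 × 3600 s = 1.1628×10^5 s: μ = 4π²r³/T² = 3.98815×10^5 km³/s².
The Hohmann ellipse has a_t = (r₁ + r₂)/2 = 30030 km.
Circular speed at r₁: v₁ = √(μ/r₁) = √(3.98815×10^5/8560) = 6.826 km/s.
Transfer-orbit speed at r₁ (v² = μ(2/r − 1/a)): v_p = √[μ(2/r₁ − 1/a_t)] = 8.939 km/s.
First burn Δv₁ = |v_p − v₁| = 2.113 km/s.
Circular speed at r₂: v₂ = √(μ/r₂) = 2.783 km/s.
Transfer-orbit speed at r₂: v_a = √[μ(2/r₂ − 1/a_t)] = 1.486 km/s.
Second burn Δv₂ = |v₂ − v_a| = 1.297 km/s.
Total Δv = Δv₁ + Δv₂ = 3.410 km/s.

Δv = 3.41 km/s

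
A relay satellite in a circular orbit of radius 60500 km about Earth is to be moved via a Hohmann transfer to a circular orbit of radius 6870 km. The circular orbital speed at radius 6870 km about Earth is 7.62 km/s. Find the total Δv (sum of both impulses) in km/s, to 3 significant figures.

From the circular-orbit relation v² = μ/r at r = 6870 km: μ = v²r = (7.62)² × 6870 = 3.98902×10^5 km³/s².
The Hohmann ellipse has a_t = (r₁ + r₂)/2 = 33685 km.
At r₁ the circular-orbit speed is v₁ = √(μ/r₁) = 2.568 km/s.
On the transfer ellipse at r₁, v² = μ(2/r − 1/a) gives v_a = √[μ(2/r₁ − 1/a_t)] = 1.160 km/s.
First burn Δv₁ = |v_a − v₁| = 1.408 km/s.
Circular speed at r₂: v₂ = √(μ/r₂) = 7.6200 km/s.
Transfer-orbit speed at r₂: v_p = √[μ(2/r₂ − 1/a_t)] = 10.212 km/s.
Second burn Δv₂ = |v₂ − v_p| = 2.592 km/s.
Δv = Δv₁ + Δv₂ = 1.408 + 2.592 = 4.000 km/s.

Δv = 4.00 km/s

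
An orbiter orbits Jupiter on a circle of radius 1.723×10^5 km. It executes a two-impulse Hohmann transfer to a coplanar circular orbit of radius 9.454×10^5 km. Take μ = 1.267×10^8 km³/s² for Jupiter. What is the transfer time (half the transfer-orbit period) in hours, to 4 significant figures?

t = 32.39 hours

The Hohmann ellipse has a_t = (r₁ + r₂)/2 = 5.5885×10^5 km.
Half the transfer-orbit period gives t = π√(a_t³/μ) = 1.166×10^5 s.
Converting: 1.166×10^5 s ÷ 3600 s/hour = 32.39 hours.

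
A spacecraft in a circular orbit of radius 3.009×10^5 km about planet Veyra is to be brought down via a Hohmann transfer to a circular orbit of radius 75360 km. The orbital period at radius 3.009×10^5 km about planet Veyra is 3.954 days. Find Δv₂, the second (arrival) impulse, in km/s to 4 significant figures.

From Kepler's third law T² = 4π²r³/μ at r = 3.009×10^5 km, T = 3.954 days = 3.954 × 86400 s = 3.416256×10^5 s: μ = 4π²r³/T² = 9.21564×10^6 km³/s².
The Hohmann ellipse has a_t = (r₁ + r₂)/2 = 1.8813×10^5 km.
Circular speed at r = 75360 km: v_c = √(μ/r) = 11.058 km/s.
Vis-viva on the transfer ellipse at r = 75360 km gives v_t = √[μ(2/r − 1/a_t)] = 13.985 km/s.
Δv₂ = |v_t − v_c| = |13.985 − 11.058| = 2.927 km/s.

Δv₂ = 2.927 km/s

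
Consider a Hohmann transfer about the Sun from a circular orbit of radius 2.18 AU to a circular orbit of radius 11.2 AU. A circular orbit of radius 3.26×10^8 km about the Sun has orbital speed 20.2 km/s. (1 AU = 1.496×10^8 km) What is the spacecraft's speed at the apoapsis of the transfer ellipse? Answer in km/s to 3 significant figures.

From the circular-orbit relation v² = μ/r at r = 3.26×10^8 km: μ = v²r = (20.2)² × 3.26×10^8 = 1.33021×10^11 km³/s².
In km: r₁ = 2.18 × 1.496×10^8 = 3.26128×10^8 km; r₂ = 11.2 × 1.496×10^8 = 1.67552×10^9 km.
The Hohmann ellipse has a_t = (r₁ + r₂)/2 = 1.000824×10^9 km.
At apoapsis, r = 1.67552×10^9 km.
Applying v² = μ(2/r − 1/a_t): v = 5.086 km/s.

v = 5.09 km/s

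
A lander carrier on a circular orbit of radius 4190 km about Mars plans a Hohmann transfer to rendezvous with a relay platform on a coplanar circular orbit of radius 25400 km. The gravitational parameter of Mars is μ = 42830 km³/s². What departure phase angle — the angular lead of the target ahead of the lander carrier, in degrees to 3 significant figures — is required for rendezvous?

Transfer-ellipse semi-major axis a_t = (r₁ + r₂)/2 = (4190 + 25400)/2 = 14795 km.
The half-period of the transfer ellipse is t = π√(a_t³/μ) = 27320 s.
Target angular speed ω₂ = √(μ/r₂³) = 5.112×10^-5 rad/s.
Angle swept by the target during transfer: ω₂·t = 1.3966 rad = 80.02°.
The lander carrier traverses 180° on the transfer ellipse, so the target must lead by 180° − 80.02° = 100°.

φ = 100°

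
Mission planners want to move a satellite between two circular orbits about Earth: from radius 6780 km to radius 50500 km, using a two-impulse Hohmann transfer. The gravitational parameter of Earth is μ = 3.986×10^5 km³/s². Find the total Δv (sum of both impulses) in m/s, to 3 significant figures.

Δv = 3960 m/s

Transfer-ellipse semi-major axis a_t = (r₁ + r₂)/2 = (6780 + 50500)/2 = 28640 km.
Circular speed at r₁: v₁ = √(μ/r₁) = √(3.986×10^5/6780) = 7.66750 km/s.
Transfer-orbit speed at r₁ (v² = μ(2/r − 1/a)): v_p = √[μ(2/r₁ − 1/a_t)] = 10.1815 km/s.
First burn Δv₁ = |v_p − v₁| = 2.514 km/s.
Circular speed at r₂: v₂ = √(μ/r₂) = 2.8095 km/s.
Transfer-orbit speed at r₂: v_a = √[μ(2/r₂ − 1/a_t)] = 1.3669 km/s.
Second burn Δv₂ = |v₂ − v_a| = 1.443 km/s.
Δv = Δv₁ + Δv₂ = 2.514 + 1.443 = 3.957 km/s.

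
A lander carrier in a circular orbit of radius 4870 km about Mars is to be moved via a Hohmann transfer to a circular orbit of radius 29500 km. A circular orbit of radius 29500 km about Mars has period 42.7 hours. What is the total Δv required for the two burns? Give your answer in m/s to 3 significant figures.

Δv = 1480 m/s

From Kepler's third law T² = 4π²r³/μ at r = 29500 km, T = 42.7 hours = 42.7 × 3600 s = 1.5372×10^5 s: μ = 4π²r³/T² = 42890.9 km³/s².
The Hohmann ellipse has a_t = (r₁ + r₂)/2 = 17185 km.
At r₁ the circular-orbit speed is v₁ = √(μ/r₁) = 2.96769 km/s.
On the transfer ellipse at r₁, vis-viva equation gives v_p = √[μ(2/r₁ − 1/a_t)] = 3.88825 km/s.
First burn Δv₁ = |v_p − v₁| = 0.92056 km/s.
Circular speed at r₂: v₂ = √(μ/r₂) = 1.20579 km/s.
Transfer-orbit speed at r₂: v_a = √[μ(2/r₂ − 1/a_t)] = 0.641891 km/s.
Second burn Δv₂ = |v₂ − v_a| = 0.56390 km/s.
Δv = Δv₁ + Δv₂ = 0.92056 + 0.56390 = 1.484 km/s.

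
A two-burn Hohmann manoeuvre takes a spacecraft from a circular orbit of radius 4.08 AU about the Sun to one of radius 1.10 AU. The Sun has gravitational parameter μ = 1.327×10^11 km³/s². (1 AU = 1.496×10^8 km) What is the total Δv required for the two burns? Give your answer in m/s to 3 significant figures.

Δv = 12400 m/s

In km: r₁ = 4.08 × 1.496×10^8 = 6.10368×10^8 km; r₂ = 1.10 × 1.496×10^8 = 1.6456×10^8 km.
Semi-major axis of the transfer orbit: a_t = (6.10368×10^8 + 1.6456×10^8)/2 = 3.87464×10^8 km.
At r₁ the circular-orbit speed is v₁ = √(μ/r₁) = 14.745 km/s.
On the transfer ellipse at r₁, vis-viva equation gives v_a = √[μ(2/r₁ − 1/a_t)] = 9.6092 km/s.
First burn Δv₁ = |v_a − v₁| = 5.136 km/s.
At r₂, v₂ = √(μ/r₂) = 28.397 km/s.
Transfer-orbit speed at r₂: v_p = √[μ(2/r₂ − 1/a_t)] = 35.641 km/s.
Second burn Δv₂ = |v₂ − v_p| = 7.244 km/s.
Δv = Δv₁ + Δv₂ = 5.136 + 7.244 = 12.38 km/s.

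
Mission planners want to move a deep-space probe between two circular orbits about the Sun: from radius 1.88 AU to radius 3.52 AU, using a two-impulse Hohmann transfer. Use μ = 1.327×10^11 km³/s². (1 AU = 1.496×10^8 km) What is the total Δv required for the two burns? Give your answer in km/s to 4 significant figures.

In km: r₁ = 1.88 × 1.496×10^8 = 2.81248×10^8 km; r₂ = 3.52 × 1.496×10^8 = 5.26592×10^8 km.
Semi-major axis of the transfer orbit: a_t = (2.81248×10^8 + 5.26592×10^8)/2 = 4.0392×10^8 km.
At r₁ the circular-orbit speed is v₁ = √(μ/r₁) = 21.72 km/s.
On the transfer ellipse at r₁, vis-viva gives v_p = √[μ(2/r₁ − 1/a_t)] = 24.80 km/s.
First burn Δv₁ = |v_p − v₁| = 3.080 km/s.
At r₂, v₂ = √(μ/r₂) = 15.874 km/s.
Transfer-orbit speed at r₂: v_a = √[μ(2/r₂ − 1/a_t)] = 13.246 km/s.
Second burn Δv₂ = |v₂ − v_a| = 2.628 km/s.
Total Δv = Δv₁ + Δv₂ = 5.708 km/s.

Δv = 5.708 km/s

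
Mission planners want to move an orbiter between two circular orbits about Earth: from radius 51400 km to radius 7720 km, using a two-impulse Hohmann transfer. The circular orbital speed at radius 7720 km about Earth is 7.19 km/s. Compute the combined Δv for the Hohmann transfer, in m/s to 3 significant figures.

Δv = 3650 m/s

From the circular-orbit relation v² = μ/r at r = 7720 km: μ = v²r = (7.19)² × 7720 = 3.99094×10^5 km³/s².
Semi-major axis of the transfer orbit: a_t = (51400 + 7720)/2 = 29560 km.
At r₁ the circular-orbit speed is v₁ = √(μ/r₁) = 2.7865 km/s.
Transfer-orbit speed at r₁ (v² = μ(2/r − 1/a)): v_a = √[μ(2/r₁ − 1/a_t)] = 1.4240 km/s.
First burn Δv₁ = |v_a − v₁| = 1.3625 km/s.
Circular speed at r₂: v₂ = √(μ/r₂) = 7.1900 km/s.
Transfer-orbit speed at r₂: v_p = √[μ(2/r₂ − 1/a_t)] = 9.4811 km/s.
Second burn Δv₂ = |v₂ − v_p| = 2.2911 km/s.
Total Δv = Δv₁ + Δv₂ = 3.654 km/s.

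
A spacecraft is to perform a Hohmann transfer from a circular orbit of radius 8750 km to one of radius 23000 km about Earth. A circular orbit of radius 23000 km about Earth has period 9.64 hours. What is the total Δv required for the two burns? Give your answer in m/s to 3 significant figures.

Δv = 2450 m/s

From Kepler's third law T² = 4π²r³/μ at r = 23000 km, T = 9.64 hours = 9.64 × 3600 s = 34704 s: μ = 4π²r³/T² = 3.98827×10^5 km³/s².
Transfer-ellipse semi-major axis a_t = (r₁ + r₂)/2 = (8750 + 23000)/2 = 15875 km.
Circular speed at r₁: v₁ = √(μ/r₁) = √(3.98827×10^5/8750) = 6.751 km/s.
On the transfer ellipse at r₁, vis-viva gives v_p = √[μ(2/r₁ − 1/a_t)] = 8.126 km/s.
First burn Δv₁ = |v_p − v₁| = 1.375 km/s.
At r₂, v₂ = √(μ/r₂) = 4.1642 km/s.
Transfer-orbit speed at r₂: v_a = √[μ(2/r₂ − 1/a_t)] = 3.0915 km/s.
Second burn Δv₂ = |v₂ − v_a| = 1.073 km/s.
Total Δv = Δv₁ + Δv₂ = 2.448 km/s.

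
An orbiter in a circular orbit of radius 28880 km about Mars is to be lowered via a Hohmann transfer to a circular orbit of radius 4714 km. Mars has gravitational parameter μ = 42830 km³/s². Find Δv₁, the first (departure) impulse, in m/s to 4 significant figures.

The Hohmann ellipse has a_t = (r₁ + r₂)/2 = 16797 km.
Circular speed at r = 28880 km: v_c = √(μ/r) = 1.2178 km/s.
Transfer-orbit speed at the same r (vis-viva, a = a_t): v_t = √[μ(2/r − 1/a_t)] = 0.64514 km/s.
Δv₁ = |v_t − v_c| = |0.64514 − 1.2178| = 0.5727 km/s.

Δv₁ = 572.7 m/s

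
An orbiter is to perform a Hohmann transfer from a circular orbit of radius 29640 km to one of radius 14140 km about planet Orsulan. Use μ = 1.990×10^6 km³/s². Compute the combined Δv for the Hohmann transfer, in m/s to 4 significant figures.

The Hohmann ellipse has a_t = (r₁ + r₂)/2 = 21890 km.
At r₁ the circular-orbit speed is v₁ = √(μ/r₁) = 8.19384 km/s.
Transfer-orbit speed at r₁ (vis-viva): v_a = √[μ(2/r₁ − 1/a_t)] = 6.58551 km/s.
First burn Δv₁ = |v_a − v₁| = 1.60833 km/s.
Circular speed at r₂: v₂ = √(μ/r₂) = 11.86320 km/s.
Transfer-orbit speed at r₂: v_p = √[μ(2/r₂ − 1/a_t)] = 13.80442 km/s.
Second burn Δv₂ = |v₂ − v_p| = 1.94122 km/s.
Total Δv = Δv₁ + Δv₂ = 3.550 km/s.

Δv = 3550 m/s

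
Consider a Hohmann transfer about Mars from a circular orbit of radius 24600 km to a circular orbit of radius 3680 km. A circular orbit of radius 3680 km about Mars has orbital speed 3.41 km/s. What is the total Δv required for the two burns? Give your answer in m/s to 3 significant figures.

Δv = 1730 m/s

From the circular-orbit relation v² = μ/r at r = 3680 km: μ = v²r = (3.41)² × 3680 = 42791.4 km³/s².
The Hohmann ellipse has a_t = (r₁ + r₂)/2 = 14140 km.
Circular speed at r₁: v₁ = √(μ/r₁) = √(42791.4/24600) = 1.3189 km/s.
On the transfer ellipse at r₁, vis-viva gives v_a = √[μ(2/r₁ − 1/a_t)] = 0.67284 km/s.
First burn Δv₁ = |v_a − v₁| = 0.6461 km/s.
At r₂, v₂ = √(μ/r₂) = 3.410 km/s.
Transfer-orbit speed at r₂: v_p = √[μ(2/r₂ − 1/a_t)] = 4.498 km/s.
Second burn Δv₂ = |v₂ − v_p| = 1.088 km/s.
Total Δv = Δv₁ + Δv₂ = 1.734 km/s.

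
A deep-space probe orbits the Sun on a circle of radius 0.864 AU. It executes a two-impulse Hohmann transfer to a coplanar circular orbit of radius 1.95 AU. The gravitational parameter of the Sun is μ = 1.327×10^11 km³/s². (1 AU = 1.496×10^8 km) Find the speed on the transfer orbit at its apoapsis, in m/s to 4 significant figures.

v = 16710 m/s

In km: r₁ = 0.864 × 1.496×10^8 = 1.292544×10^8 km; r₂ = 1.95 × 1.496×10^8 = 2.9172×10^8 km.
Transfer-ellipse semi-major axis a_t = (r₁ + r₂)/2 = (1.292544×10^8 + 2.9172×10^8)/2 = 2.104872×10^8 km.
At apoapsis, r = 2.9172×10^8 km.
Applying v² = μ(2/r − 1/a_t): v = 16.71 km/s.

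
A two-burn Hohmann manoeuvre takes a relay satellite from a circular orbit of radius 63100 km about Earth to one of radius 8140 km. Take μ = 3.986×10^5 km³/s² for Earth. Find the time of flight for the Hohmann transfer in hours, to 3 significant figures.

t = 9.29 hours

The Hohmann ellipse has a_t = (r₁ + r₂)/2 = 35620 km.
Transfer time t = π√(a_t³/μ) = π√((35620)³ / 3.986×10^5) = 33450 s.
Converting: 33450 s ÷ 3600 s/hour = 9.29 hours.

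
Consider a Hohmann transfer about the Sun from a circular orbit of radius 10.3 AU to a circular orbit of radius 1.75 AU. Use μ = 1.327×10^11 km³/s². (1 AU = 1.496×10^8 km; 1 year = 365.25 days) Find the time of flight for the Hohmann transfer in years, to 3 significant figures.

t = 7.40 years

In km: r₁ = 10.3 × 1.496×10^8 = 1.54088×10^9 km; r₂ = 1.75 × 1.496×10^8 = 2.618×10^8 km.
Transfer-ellipse semi-major axis a_t = (r₁ + r₂)/2 = (1.54088×10^9 + 2.618×10^8)/2 = 9.0134×10^8 km.
Half the transfer-orbit period gives t = π√(a_t³/μ) = 2.334×10^8 s.
Converting: 2.334×10^8 s ÷ 3.15576×10^7 s/year (365.25 × 86400) = 7.40 years.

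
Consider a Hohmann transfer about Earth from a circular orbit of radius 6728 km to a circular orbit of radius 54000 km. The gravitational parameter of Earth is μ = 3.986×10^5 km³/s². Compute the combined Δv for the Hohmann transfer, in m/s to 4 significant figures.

Δv = 4006 m/s

Transfer-ellipse semi-major axis a_t = (r₁ + r₂)/2 = (6728 + 54000)/2 = 30364 km.
Circular speed at r₁: v₁ = √(μ/r₁) = √(3.986×10^5/6728) = 7.6971 km/s.
Transfer-orbit speed at r₁ (vis-viva equation): v_p = √[μ(2/r₁ − 1/a_t)] = 10.265 km/s.
First burn Δv₁ = |v_p − v₁| = 2.568 km/s.
Circular speed at r₂: v₂ = √(μ/r₂) = 2.717 km/s.
Transfer-orbit speed at r₂: v_a = √[μ(2/r₂ − 1/a_t)] = 1.279 km/s.
Second burn Δv₂ = |v₂ − v_a| = 1.438 km/s.
Total Δv = Δv₁ + Δv₂ = 4.006 km/s.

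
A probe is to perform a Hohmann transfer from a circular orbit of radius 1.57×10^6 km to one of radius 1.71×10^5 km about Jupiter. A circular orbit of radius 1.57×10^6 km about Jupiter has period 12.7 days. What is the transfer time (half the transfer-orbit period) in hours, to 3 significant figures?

t = 62.9 hours

From Kepler's third law T² = 4π²r³/μ at r = 1.57×10^6 km, T = 12.7 days = 12.7 × 86400 s = 1.09728×10^6 s: μ = 4π²r³/T² = 1.26889×10^8 km³/s².
Semi-major axis of the transfer orbit: a_t = (1.570×10^6 + 1.710×10^5)/2 = 8.705×10^5 km.
Transfer time t = π√(a_t³/μ) = π√((8.705×10^5)³ / 1.26889×10^8) = 2.265×10^5 s.
Converting: 2.265×10^5 s ÷ 3600 s/hour = 62.9 hours.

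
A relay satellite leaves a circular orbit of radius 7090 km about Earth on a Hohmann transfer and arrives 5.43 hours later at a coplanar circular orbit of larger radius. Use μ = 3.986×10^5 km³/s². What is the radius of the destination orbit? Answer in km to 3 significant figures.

Transfer time t = 5.43 hours = 19548 s, and t = π√(a_t³/μ).
So a_t = (μ t²/π²)^(1/3) = (3.986×10^5 × (19548)² / π²)^(1/3) = 24897 km.
Since a_t = (r₁ + r₂)/2, r₂ = 2a_t − r₁ = 2×24897 − 7090 = 42704 km.

r₂ = 42700 km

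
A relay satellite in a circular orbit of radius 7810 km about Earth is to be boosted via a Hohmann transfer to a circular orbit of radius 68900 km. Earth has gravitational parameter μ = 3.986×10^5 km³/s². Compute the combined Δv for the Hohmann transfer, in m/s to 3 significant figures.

Δv = 3750 m/s

Semi-major axis of the transfer orbit: a_t = (7810 + 68900)/2 = 38355 km.
At r₁ the circular-orbit speed is v₁ = √(μ/r₁) = 7.144 km/s.
On the transfer ellipse at r₁, vis-viva gives v_p = √[μ(2/r₁ − 1/a_t)] = 9.575 km/s.
First burn Δv₁ = |v_p − v₁| = 2.431 km/s.
Circular speed at r₂: v₂ = √(μ/r₂) = 2.405 km/s.
Transfer-orbit speed at r₂: v_a = √[μ(2/r₂ − 1/a_t)] = 1.085 km/s.
Second burn Δv₂ = |v₂ − v_a| = 1.320 km/s.
Total Δv = Δv₁ + Δv₂ = 3.751 km/s.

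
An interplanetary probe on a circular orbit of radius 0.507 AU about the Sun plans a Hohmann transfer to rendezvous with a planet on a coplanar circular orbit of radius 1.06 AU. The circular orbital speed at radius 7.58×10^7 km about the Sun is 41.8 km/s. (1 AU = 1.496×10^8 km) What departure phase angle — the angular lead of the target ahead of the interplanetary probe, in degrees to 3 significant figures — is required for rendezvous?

φ = 65.6°

From the circular-orbit relation v² = μ/r at r = 7.58×10^7 km: μ = v²r = (41.8)² × 7.58×10^7 = 1.32441×10^11 km³/s².
In km: r₁ = 0.507 × 1.496×10^8 = 7.58472×10^7 km; r₂ = 1.06 × 1.496×10^8 = 1.58576×10^8 km.
Transfer-ellipse semi-major axis a_t = (r₁ + r₂)/2 = (7.58472×10^7 + 1.58576×10^8)/2 = 1.172116×10^8 km.
Transfer time t = π√(a_t³/μ) = 1.0955×10^7 s.
Target angular speed ω₂ = √(μ/r₂³) = 1.8224×10^-7 rad/s.
Angle swept by the target during transfer: ω₂·t = 1.996 rad = 114.4°.
The interplanetary probe traverses 180° on the transfer ellipse, so the target must lead by 180° − 114.4° = 65.6°.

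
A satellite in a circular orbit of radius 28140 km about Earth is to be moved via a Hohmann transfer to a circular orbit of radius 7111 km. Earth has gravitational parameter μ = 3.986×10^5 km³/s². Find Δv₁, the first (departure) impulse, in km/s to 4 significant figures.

The Hohmann ellipse has a_t = (r₁ + r₂)/2 = 17625.5 km.
On the circular orbit at r = 28140 km, v_c = √(μ/r) = 3.764 km/s.
Transfer-orbit speed at the same r (vis-viva, a = a_t): v_t = √[μ(2/r − 1/a_t)] = 2.391 km/s.
Δv₁ = |v_t − v_c| = |2.391 − 3.764| = 1.373 km/s.

Δv₁ = 1.373 km/s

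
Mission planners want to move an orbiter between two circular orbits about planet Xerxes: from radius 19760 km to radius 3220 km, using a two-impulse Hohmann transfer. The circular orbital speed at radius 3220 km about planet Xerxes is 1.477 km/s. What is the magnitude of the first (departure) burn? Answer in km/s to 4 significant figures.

Δv₁ = 0.2806 km/s

From the circular-orbit relation v² = μ/r at r = 3220 km: μ = v²r = (1.477)² × 3220 = 7024.52 km³/s².
Semi-major axis of the transfer orbit: a_t = (19760 + 3220)/2 = 11490 km.
Circular speed at r = 19760 km: v_c = √(μ/r) = 0.5962 km/s.
Transfer-orbit speed at the same r (vis-viva, a = a_t): v_t = √[μ(2/r − 1/a_t)] = 0.3156 km/s.
Δv₁ = |v_t − v_c| = |0.3156 − 0.5962| = 0.2806 km/s.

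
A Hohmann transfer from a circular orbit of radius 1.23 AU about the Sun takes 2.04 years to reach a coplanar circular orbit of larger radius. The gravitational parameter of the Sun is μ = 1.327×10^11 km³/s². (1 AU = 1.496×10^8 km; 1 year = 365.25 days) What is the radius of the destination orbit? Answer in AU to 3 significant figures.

r₂ = 3.88 AU

In km: r₁ = 1.23 × 1.496×10^8 = 1.84008×10^8 km.
Transfer time t = 2.04 years × 365.25 × 86400 s = 6.4377504×10^7 s, and t = π√(a_t³/μ).
So a_t = (μ t²/π²)^(1/3) = (1.327×10^11 × (6.4377504×10^7)² / π²)^(1/3) = 3.8196×10^8 km.
Since a_t = (r₁ + r₂)/2, r₂ = 2a_t − r₁ = 2×3.8196×10^8 − 1.84008×10^8 = 5.79912×10^8 km.
In AU: r₂ = 5.79912×10^8 / 1.496×10^8 = 3.88 AU.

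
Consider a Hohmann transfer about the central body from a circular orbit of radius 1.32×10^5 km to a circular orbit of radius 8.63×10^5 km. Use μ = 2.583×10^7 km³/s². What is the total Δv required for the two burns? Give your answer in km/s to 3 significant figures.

Δv = 7.09 km/s

Semi-major axis of the transfer orbit: a_t = (1.320×10^5 + 8.630×10^5)/2 = 4.975×10^5 km.
At r₁ the circular-orbit speed is v₁ = √(μ/r₁) = 13.989 km/s.
Transfer-orbit speed at r₁ (v² = μ(2/r − 1/a)): v_p = √[μ(2/r₁ − 1/a_t)] = 18.424 km/s.
First burn Δv₁ = |v_p − v₁| = 4.435 km/s.
Circular speed at r₂: v₂ = √(μ/r₂) = 5.471 km/s.
Transfer-orbit speed at r₂: v_a = √[μ(2/r₂ − 1/a_t)] = 2.818 km/s.
Second burn Δv₂ = |v₂ − v_a| = 2.653 km/s.
Total Δv = Δv₁ + Δv₂ = 7.088 km/s.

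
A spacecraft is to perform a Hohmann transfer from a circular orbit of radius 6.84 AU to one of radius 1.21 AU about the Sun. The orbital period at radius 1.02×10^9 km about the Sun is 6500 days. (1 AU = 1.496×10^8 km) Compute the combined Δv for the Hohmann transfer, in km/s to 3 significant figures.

Δv = 13.4 km/s

From Kepler's third law T² = 4π²r³/μ at r = 1.02×10^9 km, T = 6500 days = 6500 × 86400 s = 5.616×10^8 s: μ = 4π²r³/T² = 1.32833×10^11 km³/s².
In km: r₁ = 6.84 × 1.496×10^8 = 1.023264×10^9 km; r₂ = 1.21 × 1.496×10^8 = 1.81016×10^8 km.
Transfer-ellipse semi-major axis a_t = (r₁ + r₂)/2 = (1.023264×10^9 + 1.81016×10^8)/2 = 6.0214×10^8 km.
At r₁ the circular-orbit speed is v₁ = √(μ/r₁) = 11.394 km/s.
Transfer-orbit speed at r₁ (v² = μ(2/r − 1/a)): v_a = √[μ(2/r₁ − 1/a_t)] = 6.2470 km/s.
First burn Δv₁ = |v_a − v₁| = 5.147 km/s.
At r₂, v₂ = √(μ/r₂) = 27.089 km/s.
Transfer-orbit speed at r₂: v_p = √[μ(2/r₂ − 1/a_t)] = 35.313 km/s.
Second burn Δv₂ = |v₂ − v_p| = 8.224 km/s.
Total Δv = Δv₁ + Δv₂ = 13.37 km/s.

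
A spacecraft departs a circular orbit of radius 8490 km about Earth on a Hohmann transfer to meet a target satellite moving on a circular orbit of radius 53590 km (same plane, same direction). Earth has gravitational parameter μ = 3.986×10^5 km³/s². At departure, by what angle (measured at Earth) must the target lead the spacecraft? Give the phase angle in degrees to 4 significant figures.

φ = 100.7°

The Hohmann ellipse has a_t = (r₁ + r₂)/2 = 31040 km.
The half-period of the transfer ellipse is t = π√(a_t³/μ) = 27212.2 s.
The target's mean motion on its circular orbit is ω₂ = √(μ/r₂³) = 5.08912×10^-5 rad/s.
Angle swept by the target during transfer: ω₂·t = 1.38486 rad = 79.347°.
Arrival is 180° from departure on the ellipse, so φ = 180° − 79.347° = 100.7°.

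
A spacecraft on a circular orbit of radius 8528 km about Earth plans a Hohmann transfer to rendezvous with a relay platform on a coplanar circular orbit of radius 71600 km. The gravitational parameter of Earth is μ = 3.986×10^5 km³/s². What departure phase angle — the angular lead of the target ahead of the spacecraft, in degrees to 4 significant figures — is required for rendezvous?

φ = 104.7°

Semi-major axis of the transfer orbit: a_t = (8528 + 71600)/2 = 40064 km.
The half-period of the transfer ellipse is t = π√(a_t³/μ) = 39900 s.
The target's mean motion on its circular orbit is ω₂ = √(μ/r₂³) = 3.295×10^-5 rad/s.
Angle swept by the target during transfer: ω₂·t = 1.315 rad = 75.34°.
The spacecraft traverses 180° on the transfer ellipse, so the target must lead by 180° − 75.34° = 104.7°.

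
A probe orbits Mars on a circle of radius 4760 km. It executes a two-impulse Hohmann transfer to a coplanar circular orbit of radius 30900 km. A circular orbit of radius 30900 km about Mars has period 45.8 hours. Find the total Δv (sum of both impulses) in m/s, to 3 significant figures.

From Kepler's third law T² = 4π²r³/μ at r = 30900 km, T = 45.8 hours = 45.8 × 3600 s = 1.6488×10^5 s: μ = 4π²r³/T² = 42844.9 km³/s².
Semi-major axis of the transfer orbit: a_t = (4760 + 30900)/2 = 17830 km.
Circular speed at r₁: v₁ = √(μ/r₁) = √(42844.9/4760) = 3.0002 km/s.
On the transfer ellipse at r₁, vis-viva gives v_p = √[μ(2/r₁ − 1/a_t)] = 3.9496 km/s.
First burn Δv₁ = |v_p − v₁| = 0.94940 km/s.
At r₂, v₂ = √(μ/r₂) = 1.177526 km/s.
Transfer-orbit speed at r₂: v_a = √[μ(2/r₂ − 1/a_t)] = 0.6084126 km/s.
Second burn Δv₂ = |v₂ − v_a| = 0.56911 km/s.
Δv = Δv₁ + Δv₂ = 0.94940 + 0.56911 = 1.519 km/s.

Δv = 1520 m/s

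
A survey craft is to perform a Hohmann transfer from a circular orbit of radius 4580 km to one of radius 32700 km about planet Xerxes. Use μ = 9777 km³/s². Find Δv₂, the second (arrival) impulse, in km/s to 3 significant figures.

Δv₂ = 0.276 km/s

Semi-major axis of the transfer orbit: a_t = (4580 + 32700)/2 = 18640 km.
Circular speed at r = 32700 km: v_c = √(μ/r) = 0.5468 km/s.
Transfer-orbit speed at the same r (vis-viva, a = a_t): v_t = √[μ(2/r − 1/a_t)] = 0.2710 km/s.
Δv₂ = |v_t − v_c| = |0.2710 − 0.5468| = 0.2758 km/s.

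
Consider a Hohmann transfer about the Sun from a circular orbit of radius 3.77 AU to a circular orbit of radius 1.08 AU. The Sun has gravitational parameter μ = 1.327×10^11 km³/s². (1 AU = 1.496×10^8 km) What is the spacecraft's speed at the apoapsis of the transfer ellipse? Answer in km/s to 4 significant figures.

v = 10.24 km/s

In km: r₁ = 3.77 × 1.496×10^8 = 5.63992×10^8 km; r₂ = 1.08 × 1.496×10^8 = 1.61568×10^8 km.
Transfer-ellipse semi-major axis a_t = (r₁ + r₂)/2 = (5.63992×10^8 + 1.61568×10^8)/2 = 3.6278×10^8 km.
The apoapsis of the transfer ellipse is at r = 5.63992×10^8 km.
Vis-viva: v = √[μ(2/r − 1/a_t)] = √[1.327×10^11 × (2/5.63992×10^8 − 1/3.6278×10^8)] = 10.24 km/s.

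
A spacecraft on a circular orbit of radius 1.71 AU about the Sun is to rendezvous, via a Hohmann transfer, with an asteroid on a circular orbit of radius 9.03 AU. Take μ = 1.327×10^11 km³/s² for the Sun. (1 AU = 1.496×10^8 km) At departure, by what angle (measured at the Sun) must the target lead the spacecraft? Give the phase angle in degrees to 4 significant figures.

φ = 97.45°

In km: r₁ = 1.71 × 1.496×10^8 = 2.55816×10^8 km; r₂ = 9.03 × 1.496×10^8 = 1.350888×10^9 km.
The Hohmann ellipse has a_t = (r₁ + r₂)/2 = 8.03352×10^8 km.
The half-period of the transfer ellipse is t = π√(a_t³/μ) = 1.9637×10^8 s.
Target angular speed ω₂ = √(μ/r₂³) = 7.3368×10^-9 rad/s.
Angle swept by the target during transfer: ω₂·t = 1.4407 rad = 82.55°.
Arrival is 180° from departure on the ellipse, so φ = 180° − 82.55° = 97.45°.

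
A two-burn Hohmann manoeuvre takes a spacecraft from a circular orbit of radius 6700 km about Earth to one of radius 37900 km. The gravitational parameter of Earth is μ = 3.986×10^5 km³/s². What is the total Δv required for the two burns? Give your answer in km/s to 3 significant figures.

Semi-major axis of the transfer orbit: a_t = (6700 + 37900)/2 = 22300 km.
At r₁ the circular-orbit speed is v₁ = √(μ/r₁) = 7.713141 km/s.
Transfer-orbit speed at r₁ (v² = μ(2/r − 1/a)): v_p = √[μ(2/r₁ − 1/a_t)] = 10.05538 km/s.
First burn Δv₁ = |v_p − v₁| = 2.3422 km/s.
At r₂, v₂ = √(μ/r₂) = 3.2430 km/s.
Transfer-orbit speed at r₂: v_a = √[μ(2/r₂ − 1/a_t)] = 1.7776 km/s.
Second burn Δv₂ = |v₂ − v_a| = 1.4654 km/s.
Total Δv = Δv₁ + Δv₂ = 3.808 km/s.

Δv = 3.81 km/s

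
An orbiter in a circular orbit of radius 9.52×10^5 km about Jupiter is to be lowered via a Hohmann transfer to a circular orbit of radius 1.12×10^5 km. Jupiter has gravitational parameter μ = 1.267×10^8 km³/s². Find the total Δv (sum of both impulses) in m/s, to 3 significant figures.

The Hohmann ellipse has a_t = (r₁ + r₂)/2 = 5.320×10^5 km.
Circular speed at r₁: v₁ = √(μ/r₁) = √(1.267×10^8/9.520×10^5) = 11.536 km/s.
On the transfer ellipse at r₁, vis-viva equation gives v_a = √[μ(2/r₁ − 1/a_t)] = 5.2933 km/s.
First burn Δv₁ = |v_a − v₁| = 6.243 km/s.
At r₂, v₂ = √(μ/r₂) = 33.63 km/s.
Transfer-orbit speed at r₂: v_p = √[μ(2/r₂ − 1/a_t)] = 44.99 km/s.
Second burn Δv₂ = |v₂ − v_p| = 11.36 km/s.
Δv = Δv₁ + Δv₂ = 6.243 + 11.36 = 17.60 km/s.

Δv = 17600 m/s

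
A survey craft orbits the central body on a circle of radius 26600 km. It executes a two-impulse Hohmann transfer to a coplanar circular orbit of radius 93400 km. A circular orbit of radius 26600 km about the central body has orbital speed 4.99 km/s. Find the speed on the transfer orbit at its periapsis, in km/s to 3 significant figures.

v = 6.23 km/s

From the circular-orbit relation v² = μ/r at r = 26600 km: μ = v²r = (4.99)² × 26600 = 6.62343×10^5 km³/s².
Semi-major axis of the transfer orbit: a_t = (26600 + 93400)/2 = 60000 km.
At periapsis, r = 26600 km.
Vis-viva: v = √[μ(2/r − 1/a_t)] = √[6.62343×10^5 × (2/26600 − 1/60000)] = 6.226 km/s.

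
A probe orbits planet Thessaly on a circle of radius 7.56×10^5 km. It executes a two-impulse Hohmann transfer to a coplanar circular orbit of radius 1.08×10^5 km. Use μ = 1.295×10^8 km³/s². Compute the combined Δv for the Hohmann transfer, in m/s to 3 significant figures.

Δv = 17700 m/s

The Hohmann ellipse has a_t = (r₁ + r₂)/2 = 4.320×10^5 km.
Circular speed at r₁: v₁ = √(μ/r₁) = √(1.295×10^8/7.560×10^5) = 13.088 km/s.
On the transfer ellipse at r₁, v² = μ(2/r − 1/a) gives v_a = √[μ(2/r₁ − 1/a_t)] = 6.5440 km/s.
First burn Δv₁ = |v_a − v₁| = 6.544 km/s.
At r₂, v₂ = √(μ/r₂) = 34.63 km/s.
Transfer-orbit speed at r₂: v_p = √[μ(2/r₂ − 1/a_t)] = 45.81 km/s.
Second burn Δv₂ = |v₂ − v_p| = 11.18 km/s.
Δv = Δv₁ + Δv₂ = 6.544 + 11.18 = 17.72 km/s.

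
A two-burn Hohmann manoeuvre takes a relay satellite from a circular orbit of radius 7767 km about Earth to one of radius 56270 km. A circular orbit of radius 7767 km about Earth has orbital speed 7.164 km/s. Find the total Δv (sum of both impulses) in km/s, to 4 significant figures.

Δv = 3.684 km/s

From the circular-orbit relation v² = μ/r at r = 7767 km: μ = v²r = (7.164)² × 7767 = 3.98625×10^5 km³/s².
The Hohmann ellipse has a_t = (r₁ + r₂)/2 = 32018.5 km.
Circular speed at r₁: v₁ = √(μ/r₁) = √(3.98625×10^5/7767) = 7.164 km/s.
On the transfer ellipse at r₁, vis-viva equation gives v_p = √[μ(2/r₁ − 1/a_t)] = 9.497 km/s.
First burn Δv₁ = |v_p − v₁| = 2.333 km/s.
At r₂, v₂ = √(μ/r₂) = 2.662 km/s.
Transfer-orbit speed at r₂: v_a = √[μ(2/r₂ − 1/a_t)] = 1.311 km/s.
Second burn Δv₂ = |v₂ − v_a| = 1.351 km/s.
Δv = Δv₁ + Δv₂ = 2.333 + 1.351 = 3.684 km/s.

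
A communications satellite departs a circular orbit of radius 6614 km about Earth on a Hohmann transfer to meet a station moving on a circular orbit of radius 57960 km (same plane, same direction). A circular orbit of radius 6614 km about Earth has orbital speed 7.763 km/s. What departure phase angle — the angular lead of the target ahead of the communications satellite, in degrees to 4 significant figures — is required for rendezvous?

φ = 105.2°

From the circular-orbit relation v² = μ/r at r = 6614 km: μ = v²r = (7.763)² × 6614 = 3.98587×10^5 km³/s².
The Hohmann ellipse has a_t = (r₁ + r₂)/2 = 32287 km.
Transfer time t = π√(a_t³/μ) = 28869 s.
Target angular speed ω₂ = √(μ/r₂³) = 4.5245×10^-5 rad/s.
Angle swept by the target during transfer: ω₂·t = 1.3062 rad = 74.84°.
Arrival is 180° from departure on the ellipse, so φ = 180° − 74.84° = 105.2°.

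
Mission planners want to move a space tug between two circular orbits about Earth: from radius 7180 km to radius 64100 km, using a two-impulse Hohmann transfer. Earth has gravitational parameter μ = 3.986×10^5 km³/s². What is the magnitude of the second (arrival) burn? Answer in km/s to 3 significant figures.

The Hohmann ellipse has a_t = (r₁ + r₂)/2 = 35640 km.
Circular speed at r = 64100 km: v_c = √(μ/r) = 2.4937 km/s.
Transfer-orbit speed at the same r (vis-viva, a = a_t): v_t = √[μ(2/r − 1/a_t)] = 1.1193 km/s.
Δv₂ = |v_t − v_c| = |1.1193 − 2.4937| = 1.374 km/s.

Δv₂ = 1.37 km/s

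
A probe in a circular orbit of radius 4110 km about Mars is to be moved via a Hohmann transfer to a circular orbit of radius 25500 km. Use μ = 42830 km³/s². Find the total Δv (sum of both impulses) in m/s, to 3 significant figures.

Δv = 1620 m/s

Transfer-ellipse semi-major axis a_t = (r₁ + r₂)/2 = (4110 + 25500)/2 = 14805 km.
At r₁ the circular-orbit speed is v₁ = √(μ/r₁) = 3.2281 km/s.
Transfer-orbit speed at r₁ (vis-viva): v_p = √[μ(2/r₁ − 1/a_t)] = 4.2366 km/s.
First burn Δv₁ = |v_p − v₁| = 1.0085 km/s.
At r₂, v₂ = √(μ/r₂) = 1.295997 km/s.
Transfer-orbit speed at r₂: v_a = √[μ(2/r₂ − 1/a_t)] = 0.6828427 km/s.
Second burn Δv₂ = |v₂ − v_a| = 0.61315 km/s.
Total Δv = Δv₁ + Δv₂ = 1.622 km/s.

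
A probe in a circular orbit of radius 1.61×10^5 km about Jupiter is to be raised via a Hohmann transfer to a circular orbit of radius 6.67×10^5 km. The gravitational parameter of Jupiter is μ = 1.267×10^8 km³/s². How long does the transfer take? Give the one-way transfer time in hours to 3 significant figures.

Transfer-ellipse semi-major axis a_t = (r₁ + r₂)/2 = (1.610×10^5 + 6.670×10^5)/2 = 4.140×10^5 km.
Transfer time t = π√(a_t³/μ) = π√((4.140×10^5)³ / 1.267×10^8) = 74350 s.
Converting: 74350 s ÷ 3600 s/hour = 20.7 hours.

t = 20.7 hours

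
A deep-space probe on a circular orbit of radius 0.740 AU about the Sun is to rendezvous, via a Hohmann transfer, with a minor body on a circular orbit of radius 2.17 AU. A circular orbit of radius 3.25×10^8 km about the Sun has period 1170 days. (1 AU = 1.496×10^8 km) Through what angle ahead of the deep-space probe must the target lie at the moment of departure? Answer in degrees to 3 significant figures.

φ = 81.2°

From Kepler's third law T² = 4π²r³/μ at r = 3.25×10^8 km, T = 1170 days = 1170 × 86400 s = 1.01088×10^8 s: μ = 4π²r³/T² = 1.32620×10^11 km³/s².
In km: r₁ = 0.740 × 1.496×10^8 = 1.10704×10^8 km; r₂ = 2.17 × 1.496×10^8 = 3.24632×10^8 km.
The Hohmann ellipse has a_t = (r₁ + r₂)/2 = 2.17668×10^8 km.
The half-period of the transfer ellipse is t = π√(a_t³/μ) = 2.7704×10^7 s.
The target's mean motion on its circular orbit is ω₂ = √(μ/r₂³) = 6.2261×10^-8 rad/s.
Angle swept by the target during transfer: ω₂·t = 1.7249 rad = 98.83°.
Arrival is 180° from departure on the ellipse, so φ = 180° − 98.83° = 81.2°.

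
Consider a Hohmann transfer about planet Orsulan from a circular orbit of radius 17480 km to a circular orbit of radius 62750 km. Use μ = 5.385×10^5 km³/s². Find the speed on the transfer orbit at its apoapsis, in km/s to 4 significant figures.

The Hohmann ellipse has a_t = (r₁ + r₂)/2 = 40115 km.
The apoapsis of the transfer ellipse is at r = 62750 km.
Applying v² = μ(2/r − 1/a_t): v = 1.934 km/s.

v = 1.934 km/s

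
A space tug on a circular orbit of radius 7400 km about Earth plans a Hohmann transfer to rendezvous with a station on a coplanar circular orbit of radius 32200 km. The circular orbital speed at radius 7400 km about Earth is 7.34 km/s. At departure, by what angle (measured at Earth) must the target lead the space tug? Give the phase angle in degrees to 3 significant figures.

From the circular-orbit relation v² = μ/r at r = 7400 km: μ = v²r = (7.34)² × 7400 = 3.98679×10^5 km³/s².
Transfer-ellipse semi-major axis a_t = (r₁ + r₂)/2 = (7400 + 32200)/2 = 19800 km.
The half-period of the transfer ellipse is t = π√(a_t³/μ) = 13862 s.
Target angular speed ω₂ = √(μ/r₂³) = 1.0928×10^-4 rad/s.
Angle swept by the target during transfer: ω₂·t = 1.5148 rad = 86.79°.
The space tug traverses 180° on the transfer ellipse, so the target must lead by 180° − 86.79° = 93.2°.

φ = 93.2°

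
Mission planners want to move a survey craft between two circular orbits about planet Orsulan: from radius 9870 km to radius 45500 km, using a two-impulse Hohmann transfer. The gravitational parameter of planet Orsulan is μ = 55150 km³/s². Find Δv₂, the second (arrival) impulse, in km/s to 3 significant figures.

The Hohmann ellipse has a_t = (r₁ + r₂)/2 = 27685 km.
Circular speed at r = 45500 km: v_c = √(μ/r) = 1.101 km/s.
Transfer-orbit speed at the same r (vis-viva, a = a_t): v_t = √[μ(2/r − 1/a_t)] = 0.6574 km/s.
Δv₂ = |v_t − v_c| = |0.6574 − 1.101| = 0.4436 km/s.

Δv₂ = 0.444 km/s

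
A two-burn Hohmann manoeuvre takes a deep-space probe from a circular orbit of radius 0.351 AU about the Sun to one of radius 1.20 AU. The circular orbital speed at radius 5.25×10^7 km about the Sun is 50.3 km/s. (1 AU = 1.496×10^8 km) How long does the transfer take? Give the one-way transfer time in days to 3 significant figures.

From the circular-orbit relation v² = μ/r at r = 5.25×10^7 km: μ = v²r = (50.3)² × 5.25×10^7 = 1.32830×10^11 km³/s².
In km: r₁ = 0.351 × 1.496×10^8 = 5.25096×10^7 km; r₂ = 1.20 × 1.496×10^8 = 1.7952×10^8 km.
Semi-major axis of the transfer orbit: a_t = (5.25096×10^7 + 1.7952×10^8)/2 = 1.160148×10^8 km.
By Kepler's third law the transfer-orbit period is T = 2π√(a_t³/μ), so t = T/2 = 1.077×10^7 s.
Converting: 1.077×10^7 s ÷ 86400 s/day = 125 days.

t = 125 days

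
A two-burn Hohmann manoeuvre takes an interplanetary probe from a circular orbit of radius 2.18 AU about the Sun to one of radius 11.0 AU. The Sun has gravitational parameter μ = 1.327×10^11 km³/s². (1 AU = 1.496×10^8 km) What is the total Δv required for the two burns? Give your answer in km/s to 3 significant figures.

In km: r₁ = 2.18 × 1.496×10^8 = 3.26128×10^8 km; r₂ = 11.0 × 1.496×10^8 = 1.6456×10^9 km.
The Hohmann ellipse has a_t = (r₁ + r₂)/2 = 9.85864×10^8 km.
Circular speed at r₁: v₁ = √(μ/r₁) = √(1.327×10^11/3.26128×10^8) = 20.17 km/s.
On the transfer ellipse at r₁, vis-viva gives v_p = √[μ(2/r₁ − 1/a_t)] = 26.06 km/s.
First burn Δv₁ = |v_p − v₁| = 5.890 km/s.
Circular speed at r₂: v₂ = √(μ/r₂) = 8.980 km/s.
Transfer-orbit speed at r₂: v_a = √[μ(2/r₂ − 1/a_t)] = 5.165 km/s.
Second burn Δv₂ = |v₂ − v_a| = 3.815 km/s.
Δv = Δv₁ + Δv₂ = 5.890 + 3.815 = 9.705 km/s.

Δv = 9.70 km/s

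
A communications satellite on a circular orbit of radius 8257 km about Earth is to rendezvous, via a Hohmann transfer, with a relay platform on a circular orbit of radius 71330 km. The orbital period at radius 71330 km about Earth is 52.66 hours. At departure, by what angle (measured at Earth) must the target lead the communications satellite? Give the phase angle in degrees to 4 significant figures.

φ = 105.0°

From Kepler's third law T² = 4π²r³/μ at r = 71330 km, T = 52.66 hours = 52.66 × 3600 s = 1.89576×10^5 s: μ = 4π²r³/T² = 3.98666×10^5 km³/s².
Transfer-ellipse semi-major axis a_t = (r₁ + r₂)/2 = (8257 + 71330)/2 = 39793.5 km.
The half-period of the transfer ellipse is t = π√(a_t³/μ) = 39500 s.
The target's mean motion on its circular orbit is ω₂ = √(μ/r₂³) = 3.314×10^-5 rad/s.
Angle swept by the target during transfer: ω₂·t = 1.309 rad = 75.00°.
The communications satellite traverses 180° on the transfer ellipse, so the target must lead by 180° − 75.00° = 105.0°.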